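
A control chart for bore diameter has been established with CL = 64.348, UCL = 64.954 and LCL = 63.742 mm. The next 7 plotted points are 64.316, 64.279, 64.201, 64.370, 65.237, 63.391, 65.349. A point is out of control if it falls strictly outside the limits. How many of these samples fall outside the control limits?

3

Compare each point to [63.742, 64.954]: sample 5 = 65.237 > UCL; sample 6 = 63.391 < LCL; sample 7 = 65.349 > UCL.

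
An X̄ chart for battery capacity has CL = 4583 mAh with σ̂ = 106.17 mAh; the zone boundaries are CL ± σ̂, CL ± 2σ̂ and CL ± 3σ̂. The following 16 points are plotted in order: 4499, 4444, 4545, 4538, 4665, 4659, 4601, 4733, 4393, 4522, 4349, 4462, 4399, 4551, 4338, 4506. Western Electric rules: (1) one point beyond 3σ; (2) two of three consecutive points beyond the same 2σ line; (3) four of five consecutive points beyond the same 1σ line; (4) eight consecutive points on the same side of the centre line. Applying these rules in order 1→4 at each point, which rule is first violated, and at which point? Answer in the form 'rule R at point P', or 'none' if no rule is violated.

Zone of each point (C = within 1σ̂, B = 1σ̂–2σ̂, A = 2σ̂–3σ̂, * = beyond 3σ̂; sign = side of CL): 1:-C, 2:-B, 3:-C, 4:-C, 5:+C, 6:+C, 7:+C, 8:+B, 9:-B, 10:-C, 11:-A, 12:-B, 13:-B, 14:-C, 15:-A, 16:-C
Rule 3 (four of five consecutive points beyond the same 1σ limit) is satisfied at point 13.

rule 3 at point 13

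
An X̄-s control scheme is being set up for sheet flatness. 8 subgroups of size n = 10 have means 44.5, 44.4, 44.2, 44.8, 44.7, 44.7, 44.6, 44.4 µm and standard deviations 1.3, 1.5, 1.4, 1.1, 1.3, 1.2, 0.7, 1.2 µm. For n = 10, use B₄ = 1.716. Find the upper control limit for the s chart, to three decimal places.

s̄ = (1.3 + 1.5 + 1.4 + 1.1 + 1.3 + 1.2 + 0.7 + 1.2) / 8 = 1.2125
UCL_s = B₄·s̄ = 1.716 × 1.2125 = 2.0806

2.081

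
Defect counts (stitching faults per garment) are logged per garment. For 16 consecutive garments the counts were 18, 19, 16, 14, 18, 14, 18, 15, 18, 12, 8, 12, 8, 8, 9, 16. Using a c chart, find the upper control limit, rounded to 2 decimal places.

25.14

c̄ = (18 + 19 + 16 + 14 + 18 + 14 + 18 + 15 + 18 + 12 + 8 + 12 + 8 + 8 + 9 + 16) / 16 = 223 / 16 = 13.9375
UCL = c̄ + 3√c̄ = 13.9375 + 3 × √13.9375 = 13.9375 + 3 × 3.7333 = 25.1374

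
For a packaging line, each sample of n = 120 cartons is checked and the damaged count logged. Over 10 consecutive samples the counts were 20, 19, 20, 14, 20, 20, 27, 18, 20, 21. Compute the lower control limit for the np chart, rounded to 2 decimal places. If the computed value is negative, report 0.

p̄ = Σdᵢ / (k·n) = 199 / (10 × 120) = 0.16583
LCL = np̄ − 3·√(np̄(1−p̄)) = 19.9000 − 3 × 4.0743 = 7.6771

7.68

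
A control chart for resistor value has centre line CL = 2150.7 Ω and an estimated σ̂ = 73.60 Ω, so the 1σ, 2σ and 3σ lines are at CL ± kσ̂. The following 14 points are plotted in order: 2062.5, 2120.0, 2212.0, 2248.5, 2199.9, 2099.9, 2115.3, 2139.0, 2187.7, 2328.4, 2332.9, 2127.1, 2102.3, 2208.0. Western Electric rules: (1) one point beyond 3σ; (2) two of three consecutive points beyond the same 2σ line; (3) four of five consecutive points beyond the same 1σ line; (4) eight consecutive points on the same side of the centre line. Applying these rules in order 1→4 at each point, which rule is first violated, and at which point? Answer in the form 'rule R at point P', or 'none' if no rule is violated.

Zone of each point (C = within 1σ̂, B = 1σ̂–2σ̂, A = 2σ̂–3σ̂, * = beyond 3σ̂; sign = side of CL): 1:-B, 2:-C, 3:+C, 4:+B, 5:+C, 6:-C, 7:-C, 8:-C, 9:+C, 10:+A, 11:+A, 12:-C, 13:-C, 14:+C
Rule 2 (two of three consecutive points beyond the same 2σ limit) is satisfied at point 11.

rule 2 at point 11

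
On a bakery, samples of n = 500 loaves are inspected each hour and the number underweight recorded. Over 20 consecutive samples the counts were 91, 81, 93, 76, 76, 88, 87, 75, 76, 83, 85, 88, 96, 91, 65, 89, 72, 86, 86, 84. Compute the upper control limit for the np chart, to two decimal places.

p̄ = Σdᵢ / (k·n) = 1668 / (20 × 500) = 0.16680
UCL = np̄ + 3·√(np̄(1−p̄)) = 83.4000 + 3 × √(83.4000×0.83320) = 83.4000 + 3 × 8.3360 = 108.4080

108.41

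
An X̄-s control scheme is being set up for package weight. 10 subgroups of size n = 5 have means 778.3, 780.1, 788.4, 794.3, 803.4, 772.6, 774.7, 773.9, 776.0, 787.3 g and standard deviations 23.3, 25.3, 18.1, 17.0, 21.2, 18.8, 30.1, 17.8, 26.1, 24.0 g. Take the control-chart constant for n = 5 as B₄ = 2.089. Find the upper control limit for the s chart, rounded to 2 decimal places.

s̄ = (23.3 + 25.3 + 18.1 + 17.0 + 21.2 + 18.8 + 30.1 + 17.8 + 26.1 + 24.0) / 10 = 22.1700
UCL_s = B₄·s̄ = 2.089 × 22.1700 = 46.3131

46.31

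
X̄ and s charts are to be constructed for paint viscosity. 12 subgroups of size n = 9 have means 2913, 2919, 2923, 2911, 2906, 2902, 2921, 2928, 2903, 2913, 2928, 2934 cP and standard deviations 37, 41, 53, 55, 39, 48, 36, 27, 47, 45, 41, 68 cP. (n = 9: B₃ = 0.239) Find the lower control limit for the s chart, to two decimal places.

10.70

s̄ = (37 + 41 + 53 + 55 + 39 + 48 + 36 + 27 + 47 + 45 + 41 + 68) / 12 = 44.7500
LCL_s = B₃·s̄ = 0.239 × 44.7500 = 10.6952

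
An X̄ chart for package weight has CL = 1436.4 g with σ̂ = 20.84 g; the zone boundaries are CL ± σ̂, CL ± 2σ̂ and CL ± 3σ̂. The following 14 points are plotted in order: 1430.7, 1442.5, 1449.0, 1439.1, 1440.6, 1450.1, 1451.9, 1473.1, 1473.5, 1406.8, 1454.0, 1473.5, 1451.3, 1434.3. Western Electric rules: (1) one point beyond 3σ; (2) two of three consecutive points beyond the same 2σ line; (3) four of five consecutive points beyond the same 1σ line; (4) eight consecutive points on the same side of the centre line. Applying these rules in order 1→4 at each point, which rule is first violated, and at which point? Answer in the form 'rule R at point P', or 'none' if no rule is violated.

rule 4 at point 9

Zone of each point (C = within 1σ̂, B = 1σ̂–2σ̂, A = 2σ̂–3σ̂, * = beyond 3σ̂; sign = side of CL): 1:-C, 2:+C, 3:+C, 4:+C, 5:+C, 6:+C, 7:+C, 8:+B, 9:+B, 10:-B, 11:+C, 12:+B, 13:+C, 14:-C
Rule 4 (eight consecutive points on the same side of the centre line) is satisfied at point 9.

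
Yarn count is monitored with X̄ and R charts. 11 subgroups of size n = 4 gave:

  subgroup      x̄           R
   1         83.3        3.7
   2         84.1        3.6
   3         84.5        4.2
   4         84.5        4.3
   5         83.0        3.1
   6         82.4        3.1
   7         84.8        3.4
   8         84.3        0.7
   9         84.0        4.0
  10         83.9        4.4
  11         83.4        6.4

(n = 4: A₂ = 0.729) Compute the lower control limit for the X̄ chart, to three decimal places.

81.126

X̄̄ = (83.3 + 84.1 + 84.5 + 84.5 + 83.0 + 82.4 + 84.8 + 84.3 + 84.0 + 83.9 + 83.4) / 11 = 922.2000 / 11 = 83.8364
R̄ = (3.7 + 3.6 + 4.2 + 4.3 + 3.1 + 3.1 + 3.4 + 0.7 + 4.0 + 4.4 + 6.4) / 11 = 40.9000 / 11 = 3.7182
LCL = X̄̄ − A₂·R̄ = 83.8364 − 0.729 × 3.7182 = 81.1258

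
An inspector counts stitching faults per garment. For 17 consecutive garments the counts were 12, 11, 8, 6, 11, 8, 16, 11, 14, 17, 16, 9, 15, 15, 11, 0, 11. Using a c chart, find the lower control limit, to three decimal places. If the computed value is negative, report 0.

1.180

c̄ = (12 + 11 + 8 + 6 + 11 + 8 + 16 + 11 + 14 + 17 + 16 + 9 + 15 + 15 + 11 + 0 + 11) / 17 = 191 / 17 = 11.2353
LCL = c̄ − 3√c̄ = 11.2353 − 3 × 3.3519 = 1.1796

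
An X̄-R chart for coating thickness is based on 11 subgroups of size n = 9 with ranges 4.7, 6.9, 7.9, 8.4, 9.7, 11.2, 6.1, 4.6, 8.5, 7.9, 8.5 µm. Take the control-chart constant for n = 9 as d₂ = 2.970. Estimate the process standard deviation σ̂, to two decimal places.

R̄ = (4.7 + 6.9 + 7.9 + 8.4 + 9.7 + 11.2 + 6.1 + 4.6 + 8.5 + 7.9 + 8.5) / 11 = 7.6727
σ̂ = R̄ / d₂ = 7.6727 / 2.970 = 2.5834

2.58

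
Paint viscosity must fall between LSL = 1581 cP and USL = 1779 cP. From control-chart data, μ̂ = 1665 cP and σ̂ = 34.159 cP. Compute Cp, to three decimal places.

0.966

Cp = (USL − LSL) / (6σ̂) = (1779 − 1581) / (6 × 34.159) = 198.0000 / 204.9540 = 0.9661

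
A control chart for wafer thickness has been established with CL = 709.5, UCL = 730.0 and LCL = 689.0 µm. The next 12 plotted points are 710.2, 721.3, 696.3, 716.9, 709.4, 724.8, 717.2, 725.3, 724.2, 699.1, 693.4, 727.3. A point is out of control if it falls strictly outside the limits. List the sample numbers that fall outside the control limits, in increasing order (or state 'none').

none

All 12 points lie within [689.0, 730.0].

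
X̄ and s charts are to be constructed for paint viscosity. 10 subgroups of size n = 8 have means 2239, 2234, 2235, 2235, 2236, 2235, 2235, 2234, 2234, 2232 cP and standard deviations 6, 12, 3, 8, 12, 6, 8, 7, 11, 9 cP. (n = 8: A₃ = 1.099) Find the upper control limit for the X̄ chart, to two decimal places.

X̄̄ = (2239 + 2234 + 2235 + 2235 + 2236 + 2235 + 2235 + 2234 + 2234 + 2232) / 10 = 2234.9000
s̄ = (6 + 12 + 3 + 8 + 12 + 6 + 8 + 7 + 11 + 9) / 10 = 8.2000
UCL = X̄̄ + A₃·s̄ = 2234.9000 + 1.099 × 8.2000 = 2243.9118

2243.91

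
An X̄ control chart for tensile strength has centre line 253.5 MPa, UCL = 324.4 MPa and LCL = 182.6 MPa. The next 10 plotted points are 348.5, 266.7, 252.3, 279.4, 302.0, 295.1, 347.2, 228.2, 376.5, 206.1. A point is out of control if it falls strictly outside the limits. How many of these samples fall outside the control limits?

3

Compare each point to [182.6, 324.4]: sample 1 = 348.5 > UCL; sample 7 = 347.2 > UCL; sample 9 = 376.5 > UCL.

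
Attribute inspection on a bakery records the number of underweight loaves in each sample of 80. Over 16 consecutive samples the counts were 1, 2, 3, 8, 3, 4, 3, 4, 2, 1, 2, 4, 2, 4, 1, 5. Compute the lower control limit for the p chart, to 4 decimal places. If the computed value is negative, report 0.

p̄ = Σdᵢ / (k·n) = 49 / (16 × 80) = 0.03828
LCL = p̄ − 3·√(p̄(1−p̄)/n) = 0.03828 − 3 × 0.02145 = -0.02608 → 0 (negative, so LCL = 0)

0.0000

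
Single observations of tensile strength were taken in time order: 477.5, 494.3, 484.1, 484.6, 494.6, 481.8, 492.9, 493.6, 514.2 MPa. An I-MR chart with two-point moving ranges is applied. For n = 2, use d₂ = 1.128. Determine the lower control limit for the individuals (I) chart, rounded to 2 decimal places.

463.35

X̄ = (477.5 + 494.3 + 484.1 + 484.6 + 494.6 + 481.8 + 492.9 + 493.6 + 514.2) / 9 = 490.8444
Moving ranges: 16.8, 10.2, 0.5, 10.0, 12.8, 11.1, 0.7, 20.6; M̄R̄ = 82.7000 / 8 = 10.3375
LCL = X̄ − 3·M̄R̄/d₂ = 490.8444 − 3 × 10.3375 / 1.128 = 463.3511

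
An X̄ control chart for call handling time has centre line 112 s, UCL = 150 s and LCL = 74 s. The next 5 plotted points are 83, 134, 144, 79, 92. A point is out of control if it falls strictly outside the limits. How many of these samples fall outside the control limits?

All 5 points lie within [74, 150].

0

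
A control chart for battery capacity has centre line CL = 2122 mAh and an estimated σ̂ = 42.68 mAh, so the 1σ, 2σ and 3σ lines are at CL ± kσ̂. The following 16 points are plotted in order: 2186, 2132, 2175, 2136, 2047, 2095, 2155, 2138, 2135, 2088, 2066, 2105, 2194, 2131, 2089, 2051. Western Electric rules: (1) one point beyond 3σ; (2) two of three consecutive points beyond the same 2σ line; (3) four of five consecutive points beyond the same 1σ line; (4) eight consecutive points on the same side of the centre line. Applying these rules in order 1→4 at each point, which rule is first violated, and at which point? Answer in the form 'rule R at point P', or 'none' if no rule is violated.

Zone of each point (C = within 1σ̂, B = 1σ̂–2σ̂, A = 2σ̂–3σ̂, * = beyond 3σ̂; sign = side of CL): 1:+B, 2:+C, 3:+B, 4:+C, 5:-B, 6:-C, 7:+C, 8:+C, 9:+C, 10:-C, 11:-B, 12:-C, 13:+B, 14:+C, 15:-C, 16:-B
No rule fires across all 16 points.

none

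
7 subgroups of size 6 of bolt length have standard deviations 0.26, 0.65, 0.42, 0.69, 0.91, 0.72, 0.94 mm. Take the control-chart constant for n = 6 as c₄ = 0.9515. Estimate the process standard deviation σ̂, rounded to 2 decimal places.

0.69

s̄ = (0.26 + 0.65 + 0.42 + 0.69 + 0.91 + 0.72 + 0.94) / 7 = 0.6557
σ̂ = s̄ / c₄ = 0.6557 / 0.9515 = 0.6891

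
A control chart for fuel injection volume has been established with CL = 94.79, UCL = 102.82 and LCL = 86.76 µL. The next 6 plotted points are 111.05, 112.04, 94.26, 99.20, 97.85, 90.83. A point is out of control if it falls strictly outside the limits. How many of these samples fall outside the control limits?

Compare each point to [86.76, 102.82]: sample 1 = 111.05 > UCL; sample 2 = 112.04 > UCL.

2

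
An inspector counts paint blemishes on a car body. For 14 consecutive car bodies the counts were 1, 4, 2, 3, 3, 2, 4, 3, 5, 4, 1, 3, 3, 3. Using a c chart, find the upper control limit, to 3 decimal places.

8.062

c̄ = (1 + 4 + 2 + 3 + 3 + 2 + 4 + 3 + 5 + 4 + 1 + 3 + 3 + 3) / 14 = 41 / 14 = 2.9286
UCL = c̄ + 3√c̄ = 2.9286 + 3 × √2.9286 = 2.9286 + 3 × 1.7113 = 8.0625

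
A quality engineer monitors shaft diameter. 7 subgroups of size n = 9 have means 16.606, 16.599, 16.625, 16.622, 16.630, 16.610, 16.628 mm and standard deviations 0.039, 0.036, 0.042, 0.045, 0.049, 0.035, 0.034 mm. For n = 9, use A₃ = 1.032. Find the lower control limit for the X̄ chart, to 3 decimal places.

X̄̄ = (16.606 + 16.599 + 16.625 + 16.622 + 16.630 + 16.610 + 16.628) / 7 = 16.6171
s̄ = (0.039 + 0.036 + 0.042 + 0.045 + 0.049 + 0.035 + 0.034) / 7 = 0.0400
LCL = X̄̄ − A₃·s̄ = 16.6171 − 1.032 × 0.0400 = 16.5759

16.576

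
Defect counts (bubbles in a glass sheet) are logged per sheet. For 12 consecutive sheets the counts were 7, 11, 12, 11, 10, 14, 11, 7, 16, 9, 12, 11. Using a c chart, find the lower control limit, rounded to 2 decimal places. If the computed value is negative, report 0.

1.00

c̄ = (7 + 11 + 12 + 11 + 10 + 14 + 11 + 7 + 16 + 9 + 12 + 11) / 12 = 131 / 12 = 10.9167
LCL = c̄ − 3√c̄ = 10.9167 − 3 × 3.3040 = 1.0046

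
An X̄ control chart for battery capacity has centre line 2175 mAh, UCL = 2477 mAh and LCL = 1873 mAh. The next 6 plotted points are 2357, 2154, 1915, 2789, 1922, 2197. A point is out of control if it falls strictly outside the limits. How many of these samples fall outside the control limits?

Compare each point to [1873, 2477]: sample 4 = 2789 > UCL.

1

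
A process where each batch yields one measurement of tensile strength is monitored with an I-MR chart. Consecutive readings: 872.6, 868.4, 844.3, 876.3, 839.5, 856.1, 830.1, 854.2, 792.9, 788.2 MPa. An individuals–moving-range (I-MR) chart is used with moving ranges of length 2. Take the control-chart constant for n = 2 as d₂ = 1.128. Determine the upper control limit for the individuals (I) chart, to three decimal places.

910.168

X̄ = (872.6 + 868.4 + 844.3 + 876.3 + 839.5 + 856.1 + 830.1 + 854.2 + 792.9 + 788.2) / 10 = 842.2600
Moving ranges: 4.2, 24.1, 32.0, 36.8, 16.6, 26.0, 24.1, 61.3, 4.7; M̄R̄ = 229.8000 / 9 = 25.5333
UCL = X̄ + 3·M̄R̄/d₂ = 842.2600 + 3 × 25.5333 / 1.128 = 910.1678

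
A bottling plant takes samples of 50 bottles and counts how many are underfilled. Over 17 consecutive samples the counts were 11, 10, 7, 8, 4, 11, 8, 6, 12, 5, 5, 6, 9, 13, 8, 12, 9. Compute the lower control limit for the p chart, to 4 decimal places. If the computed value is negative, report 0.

0.0103

p̄ = Σdᵢ / (k·n) = 144 / (17 × 50) = 0.16941
LCL = p̄ − 3·√(p̄(1−p̄)/n) = 0.16941 − 3 × 0.05305 = 0.01026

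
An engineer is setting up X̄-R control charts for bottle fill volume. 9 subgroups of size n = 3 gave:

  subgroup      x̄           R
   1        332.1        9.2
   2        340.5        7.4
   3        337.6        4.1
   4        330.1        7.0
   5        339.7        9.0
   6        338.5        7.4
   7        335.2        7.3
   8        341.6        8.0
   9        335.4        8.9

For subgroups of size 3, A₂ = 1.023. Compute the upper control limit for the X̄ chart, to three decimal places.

344.508

X̄̄ = (332.1 + 340.5 + 337.6 + 330.1 + 339.7 + 338.5 + 335.2 + 341.6 + 335.4) / 9 = 3030.7000 / 9 = 336.7444
R̄ = (9.2 + 7.4 + 4.1 + 7.0 + 9.0 + 7.4 + 7.3 + 8.0 + 8.9) / 9 = 68.3000 / 9 = 7.5889
UCL = X̄̄ + A₂·R̄ = 336.7444 + 1.023 × 7.5889 = 344.5079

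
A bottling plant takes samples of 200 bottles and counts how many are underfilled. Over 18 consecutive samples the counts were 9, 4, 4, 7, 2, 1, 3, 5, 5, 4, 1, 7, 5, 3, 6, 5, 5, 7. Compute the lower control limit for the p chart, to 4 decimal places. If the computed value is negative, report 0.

0.0000

p̄ = Σdᵢ / (k·n) = 83 / (18 × 200) = 0.02306
LCL = p̄ − 3·√(p̄(1−p̄)/n) = 0.02306 − 3 × 0.01061 = -0.00878 → 0 (negative, so LCL = 0)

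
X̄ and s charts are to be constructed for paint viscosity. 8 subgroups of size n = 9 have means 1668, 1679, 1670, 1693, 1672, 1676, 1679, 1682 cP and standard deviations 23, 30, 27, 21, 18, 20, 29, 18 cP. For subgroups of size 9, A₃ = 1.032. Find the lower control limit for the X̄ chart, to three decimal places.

X̄̄ = (1668 + 1679 + 1670 + 1693 + 1672 + 1676 + 1679 + 1682) / 8 = 1677.3750
s̄ = (23 + 30 + 27 + 21 + 18 + 20 + 29 + 18) / 8 = 23.2500
LCL = X̄̄ − A₃·s̄ = 1677.3750 − 1.032 × 23.2500 = 1653.3810

1653.381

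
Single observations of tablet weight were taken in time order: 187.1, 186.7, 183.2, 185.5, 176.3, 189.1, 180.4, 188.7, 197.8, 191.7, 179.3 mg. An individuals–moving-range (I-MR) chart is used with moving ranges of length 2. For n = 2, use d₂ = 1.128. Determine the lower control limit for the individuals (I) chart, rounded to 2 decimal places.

166.62

X̄ = (187.1 + 186.7 + 183.2 + 185.5 + 176.3 + 189.1 + 180.4 + 188.7 + 197.8 + 191.7 + 179.3) / 11 = 185.9818
Moving ranges: 0.4, 3.5, 2.3, 9.2, 12.8, 8.7, 8.3, 9.1, 6.1, 12.4; M̄R̄ = 72.8000 / 10 = 7.2800
LCL = X̄ − 3·M̄R̄/d₂ = 185.9818 − 3 × 7.2800 / 1.128 = 166.6201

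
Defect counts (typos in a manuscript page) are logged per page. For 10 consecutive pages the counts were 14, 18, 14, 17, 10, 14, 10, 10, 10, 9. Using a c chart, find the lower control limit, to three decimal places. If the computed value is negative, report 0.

1.951

c̄ = (14 + 18 + 14 + 17 + 10 + 14 + 10 + 10 + 10 + 9) / 10 = 126 / 10 = 12.6000
LCL = c̄ − 3√c̄ = 12.6000 − 3 × 3.5496 = 1.9511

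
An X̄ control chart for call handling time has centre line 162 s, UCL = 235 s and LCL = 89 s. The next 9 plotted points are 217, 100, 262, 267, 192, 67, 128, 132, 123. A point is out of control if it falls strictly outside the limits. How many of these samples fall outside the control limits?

Compare each point to [89, 235]: sample 3 = 262 > UCL; sample 4 = 267 > UCL; sample 6 = 67 < LCL.

3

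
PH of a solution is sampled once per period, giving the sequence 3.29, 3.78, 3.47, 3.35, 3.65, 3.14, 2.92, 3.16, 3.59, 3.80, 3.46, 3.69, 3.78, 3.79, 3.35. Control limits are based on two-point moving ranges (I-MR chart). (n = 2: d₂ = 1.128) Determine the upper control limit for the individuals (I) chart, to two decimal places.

4.23

X̄ = (3.29 + 3.78 + 3.47 + 3.35 + 3.65 + 3.14 + 2.92 + 3.16 + 3.59 + 3.80 + 3.46 + 3.69 + 3.78 + 3.79 + 3.35) / 15 = 3.4813
Moving ranges: 0.49, 0.31, 0.12, 0.30, 0.51, 0.22, 0.24, 0.43, 0.21, 0.34, 0.23, 0.09, 0.01, 0.44; M̄R̄ = 3.9400 / 14 = 0.2814
UCL = X̄ + 3·M̄R̄/d₂ = 3.4813 + 3 × 0.2814 / 1.128 = 4.2298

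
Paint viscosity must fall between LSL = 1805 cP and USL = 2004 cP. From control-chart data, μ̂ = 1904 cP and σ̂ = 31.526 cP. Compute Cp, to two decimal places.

1.05

Cp = (USL − LSL) / (6σ̂) = (2004 − 1805) / (6 × 31.526) = 199.0000 / 189.1560 = 1.0520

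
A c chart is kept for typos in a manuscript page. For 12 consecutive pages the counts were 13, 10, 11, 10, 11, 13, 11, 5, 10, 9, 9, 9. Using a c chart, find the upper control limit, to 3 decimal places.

19.610

c̄ = (13 + 10 + 11 + 10 + 11 + 13 + 11 + 5 + 10 + 9 + 9 + 9) / 12 = 121 / 12 = 10.0833
UCL = c̄ + 3√c̄ = 10.0833 + 3 × √10.0833 = 10.0833 + 3 × 3.1754 = 19.6096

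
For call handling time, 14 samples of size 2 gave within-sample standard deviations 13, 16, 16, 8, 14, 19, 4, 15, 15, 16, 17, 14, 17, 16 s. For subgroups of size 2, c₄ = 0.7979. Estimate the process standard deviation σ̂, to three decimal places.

s̄ = (13 + 16 + 16 + 8 + 14 + 19 + 4 + 15 + 15 + 16 + 17 + 14 + 17 + 16) / 14 = 14.2857
σ̂ = s̄ / c₄ = 14.2857 / 0.7979 = 17.9041

17.904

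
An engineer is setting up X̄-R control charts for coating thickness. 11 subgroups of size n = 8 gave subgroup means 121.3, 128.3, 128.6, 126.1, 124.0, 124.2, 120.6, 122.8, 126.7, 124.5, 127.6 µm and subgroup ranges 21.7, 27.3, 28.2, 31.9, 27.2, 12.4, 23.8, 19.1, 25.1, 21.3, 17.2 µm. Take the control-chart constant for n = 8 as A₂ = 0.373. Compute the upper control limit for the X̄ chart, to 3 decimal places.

133.626

X̄̄ = (121.3 + 128.3 + 128.6 + 126.1 + 124.0 + 124.2 + 120.6 + 122.8 + 126.7 + 124.5 + 127.6) / 11 = 1374.7000 / 11 = 124.9727
R̄ = (21.7 + 27.3 + 28.2 + 31.9 + 27.2 + 12.4 + 23.8 + 19.1 + 25.1 + 21.3 + 17.2) / 11 = 255.2000 / 11 = 23.2000
UCL = X̄̄ + A₂·R̄ = 124.9727 + 0.373 × 23.2000 = 133.6263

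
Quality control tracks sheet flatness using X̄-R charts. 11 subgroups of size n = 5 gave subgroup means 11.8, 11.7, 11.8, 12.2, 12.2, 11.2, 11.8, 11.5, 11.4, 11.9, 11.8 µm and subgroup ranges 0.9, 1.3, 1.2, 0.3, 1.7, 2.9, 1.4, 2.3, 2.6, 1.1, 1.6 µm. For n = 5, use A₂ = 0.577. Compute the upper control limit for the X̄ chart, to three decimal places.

12.662

X̄̄ = (11.8 + 11.7 + 11.8 + 12.2 + 12.2 + 11.2 + 11.8 + 11.5 + 11.4 + 11.9 + 11.8) / 11 = 129.3000 / 11 = 11.7545
R̄ = (0.9 + 1.3 + 1.2 + 0.3 + 1.7 + 2.9 + 1.4 + 2.3 + 2.6 + 1.1 + 1.6) / 11 = 17.3000 / 11 = 1.5727
UCL = X̄̄ + A₂·R̄ = 11.7545 + 0.577 × 1.5727 = 12.6620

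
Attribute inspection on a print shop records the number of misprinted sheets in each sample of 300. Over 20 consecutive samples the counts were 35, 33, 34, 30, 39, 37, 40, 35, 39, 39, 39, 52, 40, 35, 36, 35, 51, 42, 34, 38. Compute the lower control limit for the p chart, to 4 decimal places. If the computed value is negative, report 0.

p̄ = Σdᵢ / (k·n) = 763 / (20 × 300) = 0.12717
LCL = p̄ − 3·√(p̄(1−p̄)/n) = 0.12717 − 3 × 0.01923 = 0.06946

0.0695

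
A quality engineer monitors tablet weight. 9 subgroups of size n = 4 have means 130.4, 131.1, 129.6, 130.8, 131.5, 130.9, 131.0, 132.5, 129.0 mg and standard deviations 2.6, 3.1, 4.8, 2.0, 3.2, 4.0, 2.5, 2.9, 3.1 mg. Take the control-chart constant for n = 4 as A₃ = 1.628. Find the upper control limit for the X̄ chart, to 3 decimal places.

X̄̄ = (130.4 + 131.1 + 129.6 + 130.8 + 131.5 + 130.9 + 131.0 + 132.5 + 129.0) / 9 = 130.7556
s̄ = (2.6 + 3.1 + 4.8 + 2.0 + 3.2 + 4.0 + 2.5 + 2.9 + 3.1) / 9 = 3.1333
UCL = X̄̄ + A₃·s̄ = 130.7556 + 1.628 × 3.1333 = 135.8566

135.857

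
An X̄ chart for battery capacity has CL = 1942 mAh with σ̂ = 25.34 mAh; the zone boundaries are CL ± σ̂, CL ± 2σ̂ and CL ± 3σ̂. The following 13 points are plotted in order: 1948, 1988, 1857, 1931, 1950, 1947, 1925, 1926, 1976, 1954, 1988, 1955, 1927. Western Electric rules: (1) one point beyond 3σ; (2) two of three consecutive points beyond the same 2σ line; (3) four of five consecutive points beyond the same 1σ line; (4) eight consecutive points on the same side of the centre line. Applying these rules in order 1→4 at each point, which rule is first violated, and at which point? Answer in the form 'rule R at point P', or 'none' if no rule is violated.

Zone of each point (C = within 1σ̂, B = 1σ̂–2σ̂, A = 2σ̂–3σ̂, * = beyond 3σ̂; sign = side of CL): 1:+C, 2:+B, 3:-*, 4:-C, 5:+C, 6:+C, 7:-C, 8:-C, 9:+B, 10:+C, 11:+B, 12:+C, 13:-C
Rule 1 (one point beyond the 3σ limits) is satisfied at point 3.

rule 1 at point 3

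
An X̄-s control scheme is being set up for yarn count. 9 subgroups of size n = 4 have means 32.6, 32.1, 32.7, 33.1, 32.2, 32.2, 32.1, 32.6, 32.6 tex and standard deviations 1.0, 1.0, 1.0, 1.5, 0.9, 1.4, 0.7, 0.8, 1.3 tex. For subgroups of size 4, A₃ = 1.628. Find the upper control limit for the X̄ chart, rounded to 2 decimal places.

34.20

X̄̄ = (32.6 + 32.1 + 32.7 + 33.1 + 32.2 + 32.2 + 32.1 + 32.6 + 32.6) / 9 = 32.4667
s̄ = (1.0 + 1.0 + 1.0 + 1.5 + 0.9 + 1.4 + 0.7 + 0.8 + 1.3) / 9 = 1.0667
UCL = X̄̄ + A₃·s̄ = 32.4667 + 1.628 × 1.0667 = 34.2032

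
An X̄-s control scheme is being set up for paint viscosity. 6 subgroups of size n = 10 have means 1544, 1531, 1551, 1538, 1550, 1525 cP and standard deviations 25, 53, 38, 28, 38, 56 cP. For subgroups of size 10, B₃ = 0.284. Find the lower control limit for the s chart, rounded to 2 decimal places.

s̄ = (25 + 53 + 38 + 28 + 38 + 56) / 6 = 39.6667
LCL_s = B₃·s̄ = 0.284 × 39.6667 = 11.2653

11.27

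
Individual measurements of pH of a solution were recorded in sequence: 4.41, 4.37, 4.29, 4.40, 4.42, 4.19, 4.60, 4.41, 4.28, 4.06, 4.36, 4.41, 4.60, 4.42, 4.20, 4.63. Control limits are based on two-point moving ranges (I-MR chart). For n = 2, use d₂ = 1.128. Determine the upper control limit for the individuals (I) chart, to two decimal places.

4.87

X̄ = (4.41 + 4.37 + 4.29 + 4.40 + 4.42 + 4.19 + 4.60 + 4.41 + 4.28 + 4.06 + 4.36 + 4.41 + 4.60 + 4.42 + 4.20 + 4.63) / 16 = 4.3781
Moving ranges: 0.04, 0.08, 0.11, 0.02, 0.23, 0.41, 0.19, 0.13, 0.22, 0.30, 0.05, 0.19, 0.18, 0.22, 0.43; M̄R̄ = 2.8000 / 15 = 0.1867
UCL = X̄ + 3·M̄R̄/d₂ = 4.3781 + 3 × 0.1867 / 1.128 = 4.8746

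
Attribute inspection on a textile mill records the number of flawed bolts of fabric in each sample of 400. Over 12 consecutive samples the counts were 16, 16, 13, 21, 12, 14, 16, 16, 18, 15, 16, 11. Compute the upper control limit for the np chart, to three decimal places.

26.853

p̄ = Σdᵢ / (k·n) = 184 / (12 × 400) = 0.03833
UCL = np̄ + 3·√(np̄(1−p̄)) = 15.3333 + 3 × √(15.3333×0.96167) = 15.3333 + 3 × 3.8400 = 26.8533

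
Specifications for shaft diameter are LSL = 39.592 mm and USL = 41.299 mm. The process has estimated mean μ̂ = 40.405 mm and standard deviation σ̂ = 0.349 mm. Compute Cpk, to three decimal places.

Cpu = (USL − μ̂) / (3σ̂) = (41.299 − 40.405) / (3 × 0.349) = 0.8539; Cpl = (μ̂ − LSL) / (3σ̂) = (40.405 − 39.592) / (3 × 0.349) = 0.7765; Cpk = min(Cpu, Cpl) = 0.7765

0.777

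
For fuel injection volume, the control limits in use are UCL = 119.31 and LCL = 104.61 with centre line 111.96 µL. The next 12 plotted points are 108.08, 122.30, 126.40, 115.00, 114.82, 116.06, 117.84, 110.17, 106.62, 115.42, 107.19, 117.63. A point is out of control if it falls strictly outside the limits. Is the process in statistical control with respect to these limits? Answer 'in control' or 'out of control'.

out of control

Compare each point to [104.61, 119.31]: sample 2 = 122.30 > UCL; sample 3 = 126.40 > UCL.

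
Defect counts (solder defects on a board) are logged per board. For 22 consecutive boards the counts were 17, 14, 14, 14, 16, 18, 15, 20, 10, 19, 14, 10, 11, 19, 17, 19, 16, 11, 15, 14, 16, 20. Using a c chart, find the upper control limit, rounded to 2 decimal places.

c̄ = (17 + 14 + 14 + 14 + 16 + 18 + 15 + 20 + 10 + 19 + 14 + 10 + 11 + 19 + 17 + 19 + 16 + 11 + 15 + 14 + 16 + 20) / 22 = 339 / 22 = 15.4091
UCL = c̄ + 3√c̄ = 15.4091 + 3 × √15.4091 = 15.4091 + 3 × 3.9254 = 27.1854

27.19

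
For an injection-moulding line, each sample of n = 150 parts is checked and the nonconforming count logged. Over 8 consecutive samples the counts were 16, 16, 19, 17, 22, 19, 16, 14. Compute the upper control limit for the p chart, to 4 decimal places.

0.1942

p̄ = Σdᵢ / (k·n) = 139 / (8 × 150) = 0.11583
UCL = p̄ + 3·√(p̄(1−p̄)/n) = 0.11583 + 3 × √(0.11583×0.88417/150) = 0.11583 + 3 × 0.02613 = 0.19422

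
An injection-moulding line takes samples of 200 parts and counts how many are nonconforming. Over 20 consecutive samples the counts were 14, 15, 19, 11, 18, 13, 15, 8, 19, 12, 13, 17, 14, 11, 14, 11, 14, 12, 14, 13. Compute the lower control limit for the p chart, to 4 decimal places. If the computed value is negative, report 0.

p̄ = Σdᵢ / (k·n) = 277 / (20 × 200) = 0.06925
LCL = p̄ − 3·√(p̄(1−p̄)/n) = 0.06925 − 3 × 0.01795 = 0.01539

0.0154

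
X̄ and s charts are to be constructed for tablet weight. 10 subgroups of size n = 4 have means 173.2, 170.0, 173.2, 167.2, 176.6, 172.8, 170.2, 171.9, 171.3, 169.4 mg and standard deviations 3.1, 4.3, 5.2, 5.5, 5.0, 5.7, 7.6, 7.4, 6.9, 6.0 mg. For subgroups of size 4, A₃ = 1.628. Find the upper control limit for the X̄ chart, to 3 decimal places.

X̄̄ = (173.2 + 170.0 + 173.2 + 167.2 + 176.6 + 172.8 + 170.2 + 171.9 + 171.3 + 169.4) / 10 = 171.5800
s̄ = (3.1 + 4.3 + 5.2 + 5.5 + 5.0 + 5.7 + 7.6 + 7.4 + 6.9 + 6.0) / 10 = 5.6700
UCL = X̄̄ + A₃·s̄ = 171.5800 + 1.628 × 5.6700 = 180.8108

180.811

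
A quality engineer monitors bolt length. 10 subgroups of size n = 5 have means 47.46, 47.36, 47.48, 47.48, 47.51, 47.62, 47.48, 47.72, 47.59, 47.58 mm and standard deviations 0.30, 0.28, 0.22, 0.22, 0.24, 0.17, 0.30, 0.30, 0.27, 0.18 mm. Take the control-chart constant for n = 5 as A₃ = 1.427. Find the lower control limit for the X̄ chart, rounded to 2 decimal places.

47.17

X̄̄ = (47.46 + 47.36 + 47.48 + 47.48 + 47.51 + 47.62 + 47.48 + 47.72 + 47.59 + 47.58) / 10 = 47.5280
s̄ = (0.30 + 0.28 + 0.22 + 0.22 + 0.24 + 0.17 + 0.30 + 0.30 + 0.27 + 0.18) / 10 = 0.2480
LCL = X̄̄ − A₃·s̄ = 47.5280 − 1.427 × 0.2480 = 47.1741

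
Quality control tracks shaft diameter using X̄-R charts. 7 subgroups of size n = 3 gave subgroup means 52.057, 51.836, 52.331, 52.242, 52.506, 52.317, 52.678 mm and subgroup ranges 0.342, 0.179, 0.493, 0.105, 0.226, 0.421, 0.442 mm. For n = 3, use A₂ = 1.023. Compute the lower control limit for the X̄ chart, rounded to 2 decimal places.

X̄̄ = (52.057 + 51.836 + 52.331 + 52.242 + 52.506 + 52.317 + 52.678) / 7 = 365.9670 / 7 = 52.2810
R̄ = (0.342 + 0.179 + 0.493 + 0.105 + 0.226 + 0.421 + 0.442) / 7 = 2.2080 / 7 = 0.3154
LCL = X̄̄ − A₂·R̄ = 52.2810 − 1.023 × 0.3154 = 51.9583

51.96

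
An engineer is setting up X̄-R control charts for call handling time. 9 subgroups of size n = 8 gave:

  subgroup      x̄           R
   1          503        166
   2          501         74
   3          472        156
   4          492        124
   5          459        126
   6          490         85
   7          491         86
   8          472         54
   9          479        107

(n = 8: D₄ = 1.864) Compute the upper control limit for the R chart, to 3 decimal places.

R̄ = (166 + 74 + 156 + 124 + 126 + 85 + 86 + 54 + 107) / 9 = 978.0000 / 9 = 108.6667
UCL_R = D₄·R̄ = 1.864 × 108.6667 = 202.5547

202.555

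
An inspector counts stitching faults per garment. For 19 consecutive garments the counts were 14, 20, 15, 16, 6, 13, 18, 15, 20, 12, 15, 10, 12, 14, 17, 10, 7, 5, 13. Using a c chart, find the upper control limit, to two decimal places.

c̄ = (14 + 20 + 15 + 16 + 6 + 13 + 18 + 15 + 20 + 12 + 15 + 10 + 12 + 14 + 17 + 10 + 7 + 5 + 13) / 19 = 252 / 19 = 13.2632
UCL = c̄ + 3√c̄ = 13.2632 + 3 × √13.2632 = 13.2632 + 3 × 3.6419 = 24.1887

24.19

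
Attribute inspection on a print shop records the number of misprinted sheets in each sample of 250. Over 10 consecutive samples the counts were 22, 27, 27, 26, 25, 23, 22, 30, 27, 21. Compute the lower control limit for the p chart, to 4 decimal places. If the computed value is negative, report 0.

p̄ = Σdᵢ / (k·n) = 250 / (10 × 250) = 0.10000
LCL = p̄ − 3·√(p̄(1−p̄)/n) = 0.10000 − 3 × 0.01897 = 0.04308

0.0431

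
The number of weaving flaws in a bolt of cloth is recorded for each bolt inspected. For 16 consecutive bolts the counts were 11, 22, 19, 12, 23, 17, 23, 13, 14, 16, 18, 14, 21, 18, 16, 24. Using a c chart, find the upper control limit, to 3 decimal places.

c̄ = (11 + 22 + 19 + 12 + 23 + 17 + 23 + 13 + 14 + 16 + 18 + 14 + 21 + 18 + 16 + 24) / 16 = 281 / 16 = 17.5625
UCL = c̄ + 3√c̄ = 17.5625 + 3 × √17.5625 = 17.5625 + 3 × 4.1908 = 30.1348

30.135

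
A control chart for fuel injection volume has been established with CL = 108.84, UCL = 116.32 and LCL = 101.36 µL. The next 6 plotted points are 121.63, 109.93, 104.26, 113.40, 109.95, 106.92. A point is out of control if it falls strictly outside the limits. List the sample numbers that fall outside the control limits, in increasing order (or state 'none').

Compare each point to [101.36, 116.32]: sample 1 = 121.63 > UCL.

1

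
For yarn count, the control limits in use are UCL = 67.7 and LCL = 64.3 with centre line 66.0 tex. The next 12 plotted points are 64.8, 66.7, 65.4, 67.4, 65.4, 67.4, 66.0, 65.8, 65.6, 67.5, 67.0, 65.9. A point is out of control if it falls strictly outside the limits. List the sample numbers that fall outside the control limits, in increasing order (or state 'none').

All 12 points lie within [64.3, 67.7].

none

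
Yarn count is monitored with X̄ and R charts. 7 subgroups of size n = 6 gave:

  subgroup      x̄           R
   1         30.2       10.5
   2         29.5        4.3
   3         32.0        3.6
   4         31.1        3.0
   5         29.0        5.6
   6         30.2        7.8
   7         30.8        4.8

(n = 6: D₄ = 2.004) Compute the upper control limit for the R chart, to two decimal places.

11.34

R̄ = (10.5 + 4.3 + 3.6 + 3.0 + 5.6 + 7.8 + 4.8) / 7 = 39.6000 / 7 = 5.6571
UCL_R = D₄·R̄ = 2.004 × 5.6571 = 11.3369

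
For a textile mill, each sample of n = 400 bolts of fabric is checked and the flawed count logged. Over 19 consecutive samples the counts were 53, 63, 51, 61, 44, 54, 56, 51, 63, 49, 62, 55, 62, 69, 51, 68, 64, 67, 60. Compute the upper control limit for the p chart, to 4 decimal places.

0.1980

p̄ = Σdᵢ / (k·n) = 1103 / (19 × 400) = 0.14513
UCL = p̄ + 3·√(p̄(1−p̄)/n) = 0.14513 + 3 × √(0.14513×0.85487/400) = 0.14513 + 3 × 0.01761 = 0.19797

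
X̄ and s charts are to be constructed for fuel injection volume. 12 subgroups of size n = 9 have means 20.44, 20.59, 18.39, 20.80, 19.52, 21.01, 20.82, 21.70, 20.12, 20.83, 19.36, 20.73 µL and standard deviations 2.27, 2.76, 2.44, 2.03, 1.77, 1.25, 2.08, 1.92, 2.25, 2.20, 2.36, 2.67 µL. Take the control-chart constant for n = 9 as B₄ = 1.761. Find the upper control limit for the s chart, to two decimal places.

3.82

s̄ = (2.27 + 2.76 + 2.44 + 2.03 + 1.77 + 1.25 + 2.08 + 1.92 + 2.25 + 2.20 + 2.36 + 2.67) / 12 = 2.1667
UCL_s = B₄·s̄ = 1.761 × 2.1667 = 3.8155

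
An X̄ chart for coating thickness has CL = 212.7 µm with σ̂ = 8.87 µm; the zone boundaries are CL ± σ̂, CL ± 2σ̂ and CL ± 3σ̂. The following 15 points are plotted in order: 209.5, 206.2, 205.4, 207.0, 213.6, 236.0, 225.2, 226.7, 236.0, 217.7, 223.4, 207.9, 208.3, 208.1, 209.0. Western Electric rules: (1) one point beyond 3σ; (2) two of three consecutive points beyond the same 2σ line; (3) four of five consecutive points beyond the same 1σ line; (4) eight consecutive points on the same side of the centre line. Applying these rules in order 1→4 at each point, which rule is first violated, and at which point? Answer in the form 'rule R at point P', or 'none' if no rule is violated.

Zone of each point (C = within 1σ̂, B = 1σ̂–2σ̂, A = 2σ̂–3σ̂, * = beyond 3σ̂; sign = side of CL): 1:-C, 2:-C, 3:-C, 4:-C, 5:+C, 6:+A, 7:+B, 8:+B, 9:+A, 10:+C, 11:+B, 12:-C, 13:-C, 14:-C, 15:-C
Rule 3 (four of five consecutive points beyond the same 1σ limit) is satisfied at point 9.

rule 3 at point 9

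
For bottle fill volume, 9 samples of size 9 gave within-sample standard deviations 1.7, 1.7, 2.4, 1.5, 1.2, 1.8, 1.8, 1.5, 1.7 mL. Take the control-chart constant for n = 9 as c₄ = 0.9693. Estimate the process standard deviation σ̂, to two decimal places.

s̄ = (1.7 + 1.7 + 2.4 + 1.5 + 1.2 + 1.8 + 1.8 + 1.5 + 1.7) / 9 = 1.7000
σ̂ = s̄ / c₄ = 1.7000 / 0.9693 = 1.7538

1.75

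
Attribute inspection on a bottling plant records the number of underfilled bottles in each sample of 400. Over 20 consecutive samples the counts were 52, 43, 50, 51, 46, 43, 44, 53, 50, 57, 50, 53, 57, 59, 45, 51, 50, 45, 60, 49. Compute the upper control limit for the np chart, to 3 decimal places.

70.311

p̄ = Σdᵢ / (k·n) = 1008 / (20 × 400) = 0.12600
UCL = np̄ + 3·√(np̄(1−p̄)) = 50.4000 + 3 × √(50.4000×0.87400) = 50.4000 + 3 × 6.6370 = 70.3110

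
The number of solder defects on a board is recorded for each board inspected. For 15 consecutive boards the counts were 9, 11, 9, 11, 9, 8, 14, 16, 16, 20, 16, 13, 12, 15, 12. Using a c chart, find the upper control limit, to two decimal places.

23.44

c̄ = (9 + 11 + 9 + 11 + 9 + 8 + 14 + 16 + 16 + 20 + 16 + 13 + 12 + 15 + 12) / 15 = 191 / 15 = 12.7333
UCL = c̄ + 3√c̄ = 12.7333 + 3 × √12.7333 = 12.7333 + 3 × 3.5684 = 23.4385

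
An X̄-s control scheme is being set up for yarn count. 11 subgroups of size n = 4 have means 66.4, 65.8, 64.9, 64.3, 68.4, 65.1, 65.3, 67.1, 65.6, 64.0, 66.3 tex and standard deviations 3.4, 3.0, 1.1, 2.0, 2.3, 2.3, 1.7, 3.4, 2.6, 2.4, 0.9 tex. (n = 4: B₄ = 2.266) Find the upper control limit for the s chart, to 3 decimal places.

s̄ = (3.4 + 3.0 + 1.1 + 2.0 + 2.3 + 2.3 + 1.7 + 3.4 + 2.6 + 2.4 + 0.9) / 11 = 2.2818
UCL_s = B₄·s̄ = 2.266 × 2.2818 = 5.1706

5.171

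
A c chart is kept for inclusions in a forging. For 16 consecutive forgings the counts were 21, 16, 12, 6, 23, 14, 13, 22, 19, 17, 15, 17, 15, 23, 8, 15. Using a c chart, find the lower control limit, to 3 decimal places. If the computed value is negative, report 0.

4.000

c̄ = (21 + 16 + 12 + 6 + 23 + 14 + 13 + 22 + 19 + 17 + 15 + 17 + 15 + 23 + 8 + 15) / 16 = 256 / 16 = 16.0000
LCL = c̄ − 3√c̄ = 16.0000 − 3 × 4.0000 = 4.0000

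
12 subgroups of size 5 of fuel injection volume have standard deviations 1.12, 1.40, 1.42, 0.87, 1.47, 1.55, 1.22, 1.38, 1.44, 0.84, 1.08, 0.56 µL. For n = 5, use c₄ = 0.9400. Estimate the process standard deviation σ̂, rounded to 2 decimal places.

1.27

s̄ = (1.12 + 1.40 + 1.42 + 0.87 + 1.47 + 1.55 + 1.22 + 1.38 + 1.44 + 0.84 + 1.08 + 0.56) / 12 = 1.1958
σ̂ = s̄ / c₄ = 1.1958 / 0.9400 = 1.2722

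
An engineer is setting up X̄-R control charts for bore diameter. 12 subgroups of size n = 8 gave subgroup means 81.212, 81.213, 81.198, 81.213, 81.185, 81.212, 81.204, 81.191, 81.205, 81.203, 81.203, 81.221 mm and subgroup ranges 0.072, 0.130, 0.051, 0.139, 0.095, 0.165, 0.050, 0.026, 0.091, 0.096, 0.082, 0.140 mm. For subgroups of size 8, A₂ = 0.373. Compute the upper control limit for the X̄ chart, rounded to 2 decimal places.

X̄̄ = (81.212 + 81.213 + 81.198 + 81.213 + 81.185 + 81.212 + 81.204 + 81.191 + 81.205 + 81.203 + 81.203 + 81.221) / 12 = 974.4600 / 12 = 81.2050
R̄ = (0.072 + 0.130 + 0.051 + 0.139 + 0.095 + 0.165 + 0.050 + 0.026 + 0.091 + 0.096 + 0.082 + 0.140) / 12 = 1.1370 / 12 = 0.0948
UCL = X̄̄ + A₂·R̄ = 81.2050 + 0.373 × 0.0948 = 81.2403

81.24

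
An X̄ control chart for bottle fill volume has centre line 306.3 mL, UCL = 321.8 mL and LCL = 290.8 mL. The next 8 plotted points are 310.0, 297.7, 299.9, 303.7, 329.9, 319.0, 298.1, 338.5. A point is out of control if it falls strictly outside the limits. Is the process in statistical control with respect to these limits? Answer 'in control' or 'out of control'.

Compare each point to [290.8, 321.8]: sample 5 = 329.9 > UCL; sample 8 = 338.5 > UCL.

out of control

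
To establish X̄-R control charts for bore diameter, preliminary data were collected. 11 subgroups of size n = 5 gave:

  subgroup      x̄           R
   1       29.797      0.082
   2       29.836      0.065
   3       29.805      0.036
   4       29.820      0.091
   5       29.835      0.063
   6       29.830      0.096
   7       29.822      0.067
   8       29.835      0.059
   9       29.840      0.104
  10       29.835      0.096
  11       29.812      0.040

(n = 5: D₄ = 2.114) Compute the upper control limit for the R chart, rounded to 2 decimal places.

0.15

R̄ = (0.082 + 0.065 + 0.036 + 0.091 + 0.063 + 0.096 + 0.067 + 0.059 + 0.104 + 0.096 + 0.040) / 11 = 0.7990 / 11 = 0.0726
UCL_R = D₄·R̄ = 2.114 × 0.0726 = 0.1536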